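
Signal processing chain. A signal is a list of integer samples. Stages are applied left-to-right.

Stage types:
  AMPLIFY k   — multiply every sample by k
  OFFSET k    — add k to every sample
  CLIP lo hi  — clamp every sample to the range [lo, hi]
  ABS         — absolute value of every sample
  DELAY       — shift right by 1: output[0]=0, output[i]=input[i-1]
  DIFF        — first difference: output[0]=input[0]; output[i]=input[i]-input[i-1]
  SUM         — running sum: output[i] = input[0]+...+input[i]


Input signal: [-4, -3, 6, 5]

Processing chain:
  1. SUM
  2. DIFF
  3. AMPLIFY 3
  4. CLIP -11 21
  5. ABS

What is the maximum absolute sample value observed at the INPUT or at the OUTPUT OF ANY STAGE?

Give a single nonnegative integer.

Input: [-4, -3, 6, 5] (max |s|=6)
Stage 1 (SUM): sum[0..0]=-4, sum[0..1]=-7, sum[0..2]=-1, sum[0..3]=4 -> [-4, -7, -1, 4] (max |s|=7)
Stage 2 (DIFF): s[0]=-4, -7--4=-3, -1--7=6, 4--1=5 -> [-4, -3, 6, 5] (max |s|=6)
Stage 3 (AMPLIFY 3): -4*3=-12, -3*3=-9, 6*3=18, 5*3=15 -> [-12, -9, 18, 15] (max |s|=18)
Stage 4 (CLIP -11 21): clip(-12,-11,21)=-11, clip(-9,-11,21)=-9, clip(18,-11,21)=18, clip(15,-11,21)=15 -> [-11, -9, 18, 15] (max |s|=18)
Stage 5 (ABS): |-11|=11, |-9|=9, |18|=18, |15|=15 -> [11, 9, 18, 15] (max |s|=18)
Overall max amplitude: 18

Answer: 18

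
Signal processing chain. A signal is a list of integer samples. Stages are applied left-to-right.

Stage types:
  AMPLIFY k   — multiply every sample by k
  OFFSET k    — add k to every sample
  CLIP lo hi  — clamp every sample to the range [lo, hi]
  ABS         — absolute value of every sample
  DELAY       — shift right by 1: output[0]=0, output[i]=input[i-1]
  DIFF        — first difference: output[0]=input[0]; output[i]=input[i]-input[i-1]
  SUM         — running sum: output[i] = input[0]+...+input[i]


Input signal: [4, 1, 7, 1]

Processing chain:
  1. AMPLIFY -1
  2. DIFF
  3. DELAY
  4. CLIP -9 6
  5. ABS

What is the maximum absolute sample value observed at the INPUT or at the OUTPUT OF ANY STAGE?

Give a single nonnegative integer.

Answer: 7

Derivation:
Input: [4, 1, 7, 1] (max |s|=7)
Stage 1 (AMPLIFY -1): 4*-1=-4, 1*-1=-1, 7*-1=-7, 1*-1=-1 -> [-4, -1, -7, -1] (max |s|=7)
Stage 2 (DIFF): s[0]=-4, -1--4=3, -7--1=-6, -1--7=6 -> [-4, 3, -6, 6] (max |s|=6)
Stage 3 (DELAY): [0, -4, 3, -6] = [0, -4, 3, -6] -> [0, -4, 3, -6] (max |s|=6)
Stage 4 (CLIP -9 6): clip(0,-9,6)=0, clip(-4,-9,6)=-4, clip(3,-9,6)=3, clip(-6,-9,6)=-6 -> [0, -4, 3, -6] (max |s|=6)
Stage 5 (ABS): |0|=0, |-4|=4, |3|=3, |-6|=6 -> [0, 4, 3, 6] (max |s|=6)
Overall max amplitude: 7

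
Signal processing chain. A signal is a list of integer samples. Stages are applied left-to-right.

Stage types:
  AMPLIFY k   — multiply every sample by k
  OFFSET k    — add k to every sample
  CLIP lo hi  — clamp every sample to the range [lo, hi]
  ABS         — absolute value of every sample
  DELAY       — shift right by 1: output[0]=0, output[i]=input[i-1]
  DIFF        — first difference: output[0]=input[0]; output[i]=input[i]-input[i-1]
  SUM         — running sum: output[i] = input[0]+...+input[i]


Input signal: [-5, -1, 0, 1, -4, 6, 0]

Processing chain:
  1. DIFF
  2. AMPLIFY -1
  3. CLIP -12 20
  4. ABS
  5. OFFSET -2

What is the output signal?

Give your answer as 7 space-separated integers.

Answer: 3 2 -1 -1 3 8 4

Derivation:
Input: [-5, -1, 0, 1, -4, 6, 0]
Stage 1 (DIFF): s[0]=-5, -1--5=4, 0--1=1, 1-0=1, -4-1=-5, 6--4=10, 0-6=-6 -> [-5, 4, 1, 1, -5, 10, -6]
Stage 2 (AMPLIFY -1): -5*-1=5, 4*-1=-4, 1*-1=-1, 1*-1=-1, -5*-1=5, 10*-1=-10, -6*-1=6 -> [5, -4, -1, -1, 5, -10, 6]
Stage 3 (CLIP -12 20): clip(5,-12,20)=5, clip(-4,-12,20)=-4, clip(-1,-12,20)=-1, clip(-1,-12,20)=-1, clip(5,-12,20)=5, clip(-10,-12,20)=-10, clip(6,-12,20)=6 -> [5, -4, -1, -1, 5, -10, 6]
Stage 4 (ABS): |5|=5, |-4|=4, |-1|=1, |-1|=1, |5|=5, |-10|=10, |6|=6 -> [5, 4, 1, 1, 5, 10, 6]
Stage 5 (OFFSET -2): 5+-2=3, 4+-2=2, 1+-2=-1, 1+-2=-1, 5+-2=3, 10+-2=8, 6+-2=4 -> [3, 2, -1, -1, 3, 8, 4]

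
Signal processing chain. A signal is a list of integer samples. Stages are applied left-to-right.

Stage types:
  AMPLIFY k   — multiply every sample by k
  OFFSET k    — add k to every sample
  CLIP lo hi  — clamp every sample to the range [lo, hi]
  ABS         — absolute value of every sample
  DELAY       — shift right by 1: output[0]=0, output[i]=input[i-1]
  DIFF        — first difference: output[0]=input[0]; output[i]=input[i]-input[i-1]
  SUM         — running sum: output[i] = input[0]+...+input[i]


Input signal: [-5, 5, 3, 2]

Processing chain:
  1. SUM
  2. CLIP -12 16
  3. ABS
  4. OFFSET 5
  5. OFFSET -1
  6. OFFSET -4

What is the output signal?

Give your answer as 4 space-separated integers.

Answer: 5 0 3 5

Derivation:
Input: [-5, 5, 3, 2]
Stage 1 (SUM): sum[0..0]=-5, sum[0..1]=0, sum[0..2]=3, sum[0..3]=5 -> [-5, 0, 3, 5]
Stage 2 (CLIP -12 16): clip(-5,-12,16)=-5, clip(0,-12,16)=0, clip(3,-12,16)=3, clip(5,-12,16)=5 -> [-5, 0, 3, 5]
Stage 3 (ABS): |-5|=5, |0|=0, |3|=3, |5|=5 -> [5, 0, 3, 5]
Stage 4 (OFFSET 5): 5+5=10, 0+5=5, 3+5=8, 5+5=10 -> [10, 5, 8, 10]
Stage 5 (OFFSET -1): 10+-1=9, 5+-1=4, 8+-1=7, 10+-1=9 -> [9, 4, 7, 9]
Stage 6 (OFFSET -4): 9+-4=5, 4+-4=0, 7+-4=3, 9+-4=5 -> [5, 0, 3, 5]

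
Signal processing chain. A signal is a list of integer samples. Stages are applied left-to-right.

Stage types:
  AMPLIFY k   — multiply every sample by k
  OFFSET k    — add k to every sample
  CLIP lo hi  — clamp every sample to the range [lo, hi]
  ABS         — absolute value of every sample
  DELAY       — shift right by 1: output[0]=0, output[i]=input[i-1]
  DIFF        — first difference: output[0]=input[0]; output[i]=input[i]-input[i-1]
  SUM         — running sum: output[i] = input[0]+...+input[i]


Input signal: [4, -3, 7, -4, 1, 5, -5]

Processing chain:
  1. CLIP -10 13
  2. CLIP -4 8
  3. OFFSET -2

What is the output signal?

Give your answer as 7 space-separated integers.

Input: [4, -3, 7, -4, 1, 5, -5]
Stage 1 (CLIP -10 13): clip(4,-10,13)=4, clip(-3,-10,13)=-3, clip(7,-10,13)=7, clip(-4,-10,13)=-4, clip(1,-10,13)=1, clip(5,-10,13)=5, clip(-5,-10,13)=-5 -> [4, -3, 7, -4, 1, 5, -5]
Stage 2 (CLIP -4 8): clip(4,-4,8)=4, clip(-3,-4,8)=-3, clip(7,-4,8)=7, clip(-4,-4,8)=-4, clip(1,-4,8)=1, clip(5,-4,8)=5, clip(-5,-4,8)=-4 -> [4, -3, 7, -4, 1, 5, -4]
Stage 3 (OFFSET -2): 4+-2=2, -3+-2=-5, 7+-2=5, -4+-2=-6, 1+-2=-1, 5+-2=3, -4+-2=-6 -> [2, -5, 5, -6, -1, 3, -6]

Answer: 2 -5 5 -6 -1 3 -6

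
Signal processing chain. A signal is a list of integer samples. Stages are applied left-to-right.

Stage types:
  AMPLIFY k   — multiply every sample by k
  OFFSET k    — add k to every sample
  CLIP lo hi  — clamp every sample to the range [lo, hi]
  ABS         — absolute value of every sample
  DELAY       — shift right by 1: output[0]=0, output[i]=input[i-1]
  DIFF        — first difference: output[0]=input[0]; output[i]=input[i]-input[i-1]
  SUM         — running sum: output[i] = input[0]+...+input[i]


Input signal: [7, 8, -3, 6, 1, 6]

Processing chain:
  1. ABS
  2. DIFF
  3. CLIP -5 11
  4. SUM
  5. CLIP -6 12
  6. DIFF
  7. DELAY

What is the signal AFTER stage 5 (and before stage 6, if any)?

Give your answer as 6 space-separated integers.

Answer: 7 8 3 6 1 6

Derivation:
Input: [7, 8, -3, 6, 1, 6]
Stage 1 (ABS): |7|=7, |8|=8, |-3|=3, |6|=6, |1|=1, |6|=6 -> [7, 8, 3, 6, 1, 6]
Stage 2 (DIFF): s[0]=7, 8-7=1, 3-8=-5, 6-3=3, 1-6=-5, 6-1=5 -> [7, 1, -5, 3, -5, 5]
Stage 3 (CLIP -5 11): clip(7,-5,11)=7, clip(1,-5,11)=1, clip(-5,-5,11)=-5, clip(3,-5,11)=3, clip(-5,-5,11)=-5, clip(5,-5,11)=5 -> [7, 1, -5, 3, -5, 5]
Stage 4 (SUM): sum[0..0]=7, sum[0..1]=8, sum[0..2]=3, sum[0..3]=6, sum[0..4]=1, sum[0..5]=6 -> [7, 8, 3, 6, 1, 6]
Stage 5 (CLIP -6 12): clip(7,-6,12)=7, clip(8,-6,12)=8, clip(3,-6,12)=3, clip(6,-6,12)=6, clip(1,-6,12)=1, clip(6,-6,12)=6 -> [7, 8, 3, 6, 1, 6]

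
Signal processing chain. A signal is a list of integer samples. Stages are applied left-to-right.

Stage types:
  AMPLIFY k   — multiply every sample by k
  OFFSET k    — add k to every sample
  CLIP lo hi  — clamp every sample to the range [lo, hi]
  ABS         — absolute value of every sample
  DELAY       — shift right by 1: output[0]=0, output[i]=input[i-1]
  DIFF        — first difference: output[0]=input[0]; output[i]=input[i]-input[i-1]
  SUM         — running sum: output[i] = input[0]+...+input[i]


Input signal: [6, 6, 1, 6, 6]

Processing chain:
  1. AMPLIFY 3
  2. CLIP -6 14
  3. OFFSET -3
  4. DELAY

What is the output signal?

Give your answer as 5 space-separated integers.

Input: [6, 6, 1, 6, 6]
Stage 1 (AMPLIFY 3): 6*3=18, 6*3=18, 1*3=3, 6*3=18, 6*3=18 -> [18, 18, 3, 18, 18]
Stage 2 (CLIP -6 14): clip(18,-6,14)=14, clip(18,-6,14)=14, clip(3,-6,14)=3, clip(18,-6,14)=14, clip(18,-6,14)=14 -> [14, 14, 3, 14, 14]
Stage 3 (OFFSET -3): 14+-3=11, 14+-3=11, 3+-3=0, 14+-3=11, 14+-3=11 -> [11, 11, 0, 11, 11]
Stage 4 (DELAY): [0, 11, 11, 0, 11] = [0, 11, 11, 0, 11] -> [0, 11, 11, 0, 11]

Answer: 0 11 11 0 11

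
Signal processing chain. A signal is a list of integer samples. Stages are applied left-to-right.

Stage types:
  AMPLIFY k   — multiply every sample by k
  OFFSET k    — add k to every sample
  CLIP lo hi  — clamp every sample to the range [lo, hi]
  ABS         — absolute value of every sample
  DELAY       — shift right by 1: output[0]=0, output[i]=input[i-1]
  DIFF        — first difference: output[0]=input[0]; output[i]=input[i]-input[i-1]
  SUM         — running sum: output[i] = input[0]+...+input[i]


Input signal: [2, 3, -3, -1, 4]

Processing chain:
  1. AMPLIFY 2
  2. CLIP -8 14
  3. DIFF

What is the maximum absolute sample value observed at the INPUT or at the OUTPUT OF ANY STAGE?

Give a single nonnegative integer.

Answer: 12

Derivation:
Input: [2, 3, -3, -1, 4] (max |s|=4)
Stage 1 (AMPLIFY 2): 2*2=4, 3*2=6, -3*2=-6, -1*2=-2, 4*2=8 -> [4, 6, -6, -2, 8] (max |s|=8)
Stage 2 (CLIP -8 14): clip(4,-8,14)=4, clip(6,-8,14)=6, clip(-6,-8,14)=-6, clip(-2,-8,14)=-2, clip(8,-8,14)=8 -> [4, 6, -6, -2, 8] (max |s|=8)
Stage 3 (DIFF): s[0]=4, 6-4=2, -6-6=-12, -2--6=4, 8--2=10 -> [4, 2, -12, 4, 10] (max |s|=12)
Overall max amplitude: 12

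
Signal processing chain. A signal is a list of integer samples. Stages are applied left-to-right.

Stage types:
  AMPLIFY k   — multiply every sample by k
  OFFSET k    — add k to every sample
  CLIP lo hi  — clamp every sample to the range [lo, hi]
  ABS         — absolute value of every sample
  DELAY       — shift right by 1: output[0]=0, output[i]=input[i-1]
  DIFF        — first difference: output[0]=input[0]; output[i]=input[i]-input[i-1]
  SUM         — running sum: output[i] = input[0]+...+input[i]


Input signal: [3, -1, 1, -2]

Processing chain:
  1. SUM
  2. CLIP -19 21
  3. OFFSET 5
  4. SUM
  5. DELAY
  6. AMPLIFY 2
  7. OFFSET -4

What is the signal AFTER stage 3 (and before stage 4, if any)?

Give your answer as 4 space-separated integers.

Answer: 8 7 8 6

Derivation:
Input: [3, -1, 1, -2]
Stage 1 (SUM): sum[0..0]=3, sum[0..1]=2, sum[0..2]=3, sum[0..3]=1 -> [3, 2, 3, 1]
Stage 2 (CLIP -19 21): clip(3,-19,21)=3, clip(2,-19,21)=2, clip(3,-19,21)=3, clip(1,-19,21)=1 -> [3, 2, 3, 1]
Stage 3 (OFFSET 5): 3+5=8, 2+5=7, 3+5=8, 1+5=6 -> [8, 7, 8, 6]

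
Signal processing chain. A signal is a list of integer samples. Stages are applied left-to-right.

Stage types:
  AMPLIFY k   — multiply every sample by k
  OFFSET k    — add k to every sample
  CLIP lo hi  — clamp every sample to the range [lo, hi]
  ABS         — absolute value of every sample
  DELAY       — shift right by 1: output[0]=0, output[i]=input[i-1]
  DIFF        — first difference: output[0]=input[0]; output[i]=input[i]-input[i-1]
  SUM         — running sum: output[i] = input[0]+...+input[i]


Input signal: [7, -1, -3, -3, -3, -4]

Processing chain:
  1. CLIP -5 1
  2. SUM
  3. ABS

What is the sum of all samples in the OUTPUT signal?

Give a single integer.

Input: [7, -1, -3, -3, -3, -4]
Stage 1 (CLIP -5 1): clip(7,-5,1)=1, clip(-1,-5,1)=-1, clip(-3,-5,1)=-3, clip(-3,-5,1)=-3, clip(-3,-5,1)=-3, clip(-4,-5,1)=-4 -> [1, -1, -3, -3, -3, -4]
Stage 2 (SUM): sum[0..0]=1, sum[0..1]=0, sum[0..2]=-3, sum[0..3]=-6, sum[0..4]=-9, sum[0..5]=-13 -> [1, 0, -3, -6, -9, -13]
Stage 3 (ABS): |1|=1, |0|=0, |-3|=3, |-6|=6, |-9|=9, |-13|=13 -> [1, 0, 3, 6, 9, 13]
Output sum: 32

Answer: 32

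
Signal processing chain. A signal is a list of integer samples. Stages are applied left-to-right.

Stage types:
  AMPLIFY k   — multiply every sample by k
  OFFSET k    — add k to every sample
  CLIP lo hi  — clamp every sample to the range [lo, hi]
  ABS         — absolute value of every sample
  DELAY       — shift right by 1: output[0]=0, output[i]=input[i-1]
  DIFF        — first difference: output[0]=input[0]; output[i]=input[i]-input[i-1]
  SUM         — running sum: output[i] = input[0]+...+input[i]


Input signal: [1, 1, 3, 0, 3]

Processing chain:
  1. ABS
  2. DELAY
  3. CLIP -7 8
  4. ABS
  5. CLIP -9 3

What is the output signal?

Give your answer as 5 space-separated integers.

Answer: 0 1 1 3 0

Derivation:
Input: [1, 1, 3, 0, 3]
Stage 1 (ABS): |1|=1, |1|=1, |3|=3, |0|=0, |3|=3 -> [1, 1, 3, 0, 3]
Stage 2 (DELAY): [0, 1, 1, 3, 0] = [0, 1, 1, 3, 0] -> [0, 1, 1, 3, 0]
Stage 3 (CLIP -7 8): clip(0,-7,8)=0, clip(1,-7,8)=1, clip(1,-7,8)=1, clip(3,-7,8)=3, clip(0,-7,8)=0 -> [0, 1, 1, 3, 0]
Stage 4 (ABS): |0|=0, |1|=1, |1|=1, |3|=3, |0|=0 -> [0, 1, 1, 3, 0]
Stage 5 (CLIP -9 3): clip(0,-9,3)=0, clip(1,-9,3)=1, clip(1,-9,3)=1, clip(3,-9,3)=3, clip(0,-9,3)=0 -> [0, 1, 1, 3, 0]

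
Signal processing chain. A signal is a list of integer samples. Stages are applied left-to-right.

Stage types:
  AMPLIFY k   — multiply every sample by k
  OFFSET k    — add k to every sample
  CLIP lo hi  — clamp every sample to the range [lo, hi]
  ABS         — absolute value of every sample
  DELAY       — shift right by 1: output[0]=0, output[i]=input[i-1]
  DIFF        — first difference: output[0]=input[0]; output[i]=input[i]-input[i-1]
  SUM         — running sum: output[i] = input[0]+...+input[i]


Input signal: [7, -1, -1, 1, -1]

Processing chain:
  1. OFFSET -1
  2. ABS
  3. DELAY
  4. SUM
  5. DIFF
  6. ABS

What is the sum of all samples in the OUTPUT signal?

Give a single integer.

Answer: 10

Derivation:
Input: [7, -1, -1, 1, -1]
Stage 1 (OFFSET -1): 7+-1=6, -1+-1=-2, -1+-1=-2, 1+-1=0, -1+-1=-2 -> [6, -2, -2, 0, -2]
Stage 2 (ABS): |6|=6, |-2|=2, |-2|=2, |0|=0, |-2|=2 -> [6, 2, 2, 0, 2]
Stage 3 (DELAY): [0, 6, 2, 2, 0] = [0, 6, 2, 2, 0] -> [0, 6, 2, 2, 0]
Stage 4 (SUM): sum[0..0]=0, sum[0..1]=6, sum[0..2]=8, sum[0..3]=10, sum[0..4]=10 -> [0, 6, 8, 10, 10]
Stage 5 (DIFF): s[0]=0, 6-0=6, 8-6=2, 10-8=2, 10-10=0 -> [0, 6, 2, 2, 0]
Stage 6 (ABS): |0|=0, |6|=6, |2|=2, |2|=2, |0|=0 -> [0, 6, 2, 2, 0]
Output sum: 10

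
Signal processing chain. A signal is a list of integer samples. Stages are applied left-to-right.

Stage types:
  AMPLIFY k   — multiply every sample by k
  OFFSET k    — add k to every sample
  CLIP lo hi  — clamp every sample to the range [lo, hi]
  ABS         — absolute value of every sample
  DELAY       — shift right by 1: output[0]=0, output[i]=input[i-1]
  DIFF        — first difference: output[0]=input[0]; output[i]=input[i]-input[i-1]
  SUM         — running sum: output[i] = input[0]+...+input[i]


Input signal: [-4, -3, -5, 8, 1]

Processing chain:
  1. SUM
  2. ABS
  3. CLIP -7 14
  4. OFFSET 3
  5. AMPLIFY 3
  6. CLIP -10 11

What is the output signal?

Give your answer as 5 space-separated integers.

Input: [-4, -3, -5, 8, 1]
Stage 1 (SUM): sum[0..0]=-4, sum[0..1]=-7, sum[0..2]=-12, sum[0..3]=-4, sum[0..4]=-3 -> [-4, -7, -12, -4, -3]
Stage 2 (ABS): |-4|=4, |-7|=7, |-12|=12, |-4|=4, |-3|=3 -> [4, 7, 12, 4, 3]
Stage 3 (CLIP -7 14): clip(4,-7,14)=4, clip(7,-7,14)=7, clip(12,-7,14)=12, clip(4,-7,14)=4, clip(3,-7,14)=3 -> [4, 7, 12, 4, 3]
Stage 4 (OFFSET 3): 4+3=7, 7+3=10, 12+3=15, 4+3=7, 3+3=6 -> [7, 10, 15, 7, 6]
Stage 5 (AMPLIFY 3): 7*3=21, 10*3=30, 15*3=45, 7*3=21, 6*3=18 -> [21, 30, 45, 21, 18]
Stage 6 (CLIP -10 11): clip(21,-10,11)=11, clip(30,-10,11)=11, clip(45,-10,11)=11, clip(21,-10,11)=11, clip(18,-10,11)=11 -> [11, 11, 11, 11, 11]

Answer: 11 11 11 11 11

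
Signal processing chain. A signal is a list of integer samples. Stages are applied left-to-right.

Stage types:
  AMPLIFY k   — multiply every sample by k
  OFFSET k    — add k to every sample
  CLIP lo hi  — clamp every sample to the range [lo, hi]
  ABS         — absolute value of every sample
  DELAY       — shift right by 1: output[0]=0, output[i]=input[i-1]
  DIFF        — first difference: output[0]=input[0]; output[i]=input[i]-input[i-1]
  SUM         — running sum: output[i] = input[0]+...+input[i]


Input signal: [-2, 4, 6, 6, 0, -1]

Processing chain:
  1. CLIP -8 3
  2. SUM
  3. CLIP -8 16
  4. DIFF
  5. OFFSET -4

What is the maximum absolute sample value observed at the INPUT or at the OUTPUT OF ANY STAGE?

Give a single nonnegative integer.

Input: [-2, 4, 6, 6, 0, -1] (max |s|=6)
Stage 1 (CLIP -8 3): clip(-2,-8,3)=-2, clip(4,-8,3)=3, clip(6,-8,3)=3, clip(6,-8,3)=3, clip(0,-8,3)=0, clip(-1,-8,3)=-1 -> [-2, 3, 3, 3, 0, -1] (max |s|=3)
Stage 2 (SUM): sum[0..0]=-2, sum[0..1]=1, sum[0..2]=4, sum[0..3]=7, sum[0..4]=7, sum[0..5]=6 -> [-2, 1, 4, 7, 7, 6] (max |s|=7)
Stage 3 (CLIP -8 16): clip(-2,-8,16)=-2, clip(1,-8,16)=1, clip(4,-8,16)=4, clip(7,-8,16)=7, clip(7,-8,16)=7, clip(6,-8,16)=6 -> [-2, 1, 4, 7, 7, 6] (max |s|=7)
Stage 4 (DIFF): s[0]=-2, 1--2=3, 4-1=3, 7-4=3, 7-7=0, 6-7=-1 -> [-2, 3, 3, 3, 0, -1] (max |s|=3)
Stage 5 (OFFSET -4): -2+-4=-6, 3+-4=-1, 3+-4=-1, 3+-4=-1, 0+-4=-4, -1+-4=-5 -> [-6, -1, -1, -1, -4, -5] (max |s|=6)
Overall max amplitude: 7

Answer: 7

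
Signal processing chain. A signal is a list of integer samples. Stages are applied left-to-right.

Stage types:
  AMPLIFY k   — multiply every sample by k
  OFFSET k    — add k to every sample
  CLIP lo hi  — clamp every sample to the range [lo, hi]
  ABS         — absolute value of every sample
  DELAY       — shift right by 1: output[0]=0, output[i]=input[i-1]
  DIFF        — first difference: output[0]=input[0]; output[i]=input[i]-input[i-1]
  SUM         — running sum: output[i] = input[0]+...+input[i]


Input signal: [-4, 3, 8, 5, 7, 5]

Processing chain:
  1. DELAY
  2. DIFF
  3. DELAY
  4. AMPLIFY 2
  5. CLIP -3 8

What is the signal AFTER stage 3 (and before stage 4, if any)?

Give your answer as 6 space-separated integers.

Input: [-4, 3, 8, 5, 7, 5]
Stage 1 (DELAY): [0, -4, 3, 8, 5, 7] = [0, -4, 3, 8, 5, 7] -> [0, -4, 3, 8, 5, 7]
Stage 2 (DIFF): s[0]=0, -4-0=-4, 3--4=7, 8-3=5, 5-8=-3, 7-5=2 -> [0, -4, 7, 5, -3, 2]
Stage 3 (DELAY): [0, 0, -4, 7, 5, -3] = [0, 0, -4, 7, 5, -3] -> [0, 0, -4, 7, 5, -3]

Answer: 0 0 -4 7 5 -3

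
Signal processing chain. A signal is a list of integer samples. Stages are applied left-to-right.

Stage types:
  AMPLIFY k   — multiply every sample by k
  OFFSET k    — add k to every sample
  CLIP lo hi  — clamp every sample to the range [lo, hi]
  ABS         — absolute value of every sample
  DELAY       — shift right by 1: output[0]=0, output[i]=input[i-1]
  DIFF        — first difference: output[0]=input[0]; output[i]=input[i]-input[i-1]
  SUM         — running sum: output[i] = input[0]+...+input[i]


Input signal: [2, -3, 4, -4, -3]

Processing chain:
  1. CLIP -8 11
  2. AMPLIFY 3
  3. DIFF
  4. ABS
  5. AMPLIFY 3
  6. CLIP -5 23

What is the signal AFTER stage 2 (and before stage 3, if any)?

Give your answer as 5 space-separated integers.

Input: [2, -3, 4, -4, -3]
Stage 1 (CLIP -8 11): clip(2,-8,11)=2, clip(-3,-8,11)=-3, clip(4,-8,11)=4, clip(-4,-8,11)=-4, clip(-3,-8,11)=-3 -> [2, -3, 4, -4, -3]
Stage 2 (AMPLIFY 3): 2*3=6, -3*3=-9, 4*3=12, -4*3=-12, -3*3=-9 -> [6, -9, 12, -12, -9]

Answer: 6 -9 12 -12 -9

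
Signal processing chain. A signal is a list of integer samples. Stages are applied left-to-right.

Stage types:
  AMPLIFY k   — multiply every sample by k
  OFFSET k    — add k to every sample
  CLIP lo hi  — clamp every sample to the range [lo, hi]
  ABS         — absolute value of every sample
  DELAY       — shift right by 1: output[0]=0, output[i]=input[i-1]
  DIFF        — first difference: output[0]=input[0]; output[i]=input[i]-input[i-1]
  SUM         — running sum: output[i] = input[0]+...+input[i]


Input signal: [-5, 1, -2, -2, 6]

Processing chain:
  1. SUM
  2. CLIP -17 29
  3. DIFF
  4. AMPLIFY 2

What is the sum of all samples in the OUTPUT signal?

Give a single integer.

Answer: -4

Derivation:
Input: [-5, 1, -2, -2, 6]
Stage 1 (SUM): sum[0..0]=-5, sum[0..1]=-4, sum[0..2]=-6, sum[0..3]=-8, sum[0..4]=-2 -> [-5, -4, -6, -8, -2]
Stage 2 (CLIP -17 29): clip(-5,-17,29)=-5, clip(-4,-17,29)=-4, clip(-6,-17,29)=-6, clip(-8,-17,29)=-8, clip(-2,-17,29)=-2 -> [-5, -4, -6, -8, -2]
Stage 3 (DIFF): s[0]=-5, -4--5=1, -6--4=-2, -8--6=-2, -2--8=6 -> [-5, 1, -2, -2, 6]
Stage 4 (AMPLIFY 2): -5*2=-10, 1*2=2, -2*2=-4, -2*2=-4, 6*2=12 -> [-10, 2, -4, -4, 12]
Output sum: -4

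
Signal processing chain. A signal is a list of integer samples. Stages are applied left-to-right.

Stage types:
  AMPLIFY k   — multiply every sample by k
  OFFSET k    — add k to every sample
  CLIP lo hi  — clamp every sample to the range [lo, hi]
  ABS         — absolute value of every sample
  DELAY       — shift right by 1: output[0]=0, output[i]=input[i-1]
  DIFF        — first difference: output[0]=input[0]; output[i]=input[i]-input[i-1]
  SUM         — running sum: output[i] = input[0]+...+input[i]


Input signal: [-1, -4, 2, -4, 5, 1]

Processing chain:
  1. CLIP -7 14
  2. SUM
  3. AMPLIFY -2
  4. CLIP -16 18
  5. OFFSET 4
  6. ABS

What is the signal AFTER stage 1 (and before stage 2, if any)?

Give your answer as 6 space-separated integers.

Answer: -1 -4 2 -4 5 1

Derivation:
Input: [-1, -4, 2, -4, 5, 1]
Stage 1 (CLIP -7 14): clip(-1,-7,14)=-1, clip(-4,-7,14)=-4, clip(2,-7,14)=2, clip(-4,-7,14)=-4, clip(5,-7,14)=5, clip(1,-7,14)=1 -> [-1, -4, 2, -4, 5, 1]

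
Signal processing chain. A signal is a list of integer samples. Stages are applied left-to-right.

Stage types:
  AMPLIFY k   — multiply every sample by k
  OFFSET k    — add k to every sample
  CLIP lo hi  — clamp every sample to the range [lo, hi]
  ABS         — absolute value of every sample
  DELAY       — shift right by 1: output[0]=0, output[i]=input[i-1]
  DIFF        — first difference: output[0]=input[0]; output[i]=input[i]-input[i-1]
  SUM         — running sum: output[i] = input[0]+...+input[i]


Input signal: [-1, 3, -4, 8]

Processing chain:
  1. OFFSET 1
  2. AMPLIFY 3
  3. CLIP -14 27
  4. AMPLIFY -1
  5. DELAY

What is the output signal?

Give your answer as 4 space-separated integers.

Input: [-1, 3, -4, 8]
Stage 1 (OFFSET 1): -1+1=0, 3+1=4, -4+1=-3, 8+1=9 -> [0, 4, -3, 9]
Stage 2 (AMPLIFY 3): 0*3=0, 4*3=12, -3*3=-9, 9*3=27 -> [0, 12, -9, 27]
Stage 3 (CLIP -14 27): clip(0,-14,27)=0, clip(12,-14,27)=12, clip(-9,-14,27)=-9, clip(27,-14,27)=27 -> [0, 12, -9, 27]
Stage 4 (AMPLIFY -1): 0*-1=0, 12*-1=-12, -9*-1=9, 27*-1=-27 -> [0, -12, 9, -27]
Stage 5 (DELAY): [0, 0, -12, 9] = [0, 0, -12, 9] -> [0, 0, -12, 9]

Answer: 0 0 -12 9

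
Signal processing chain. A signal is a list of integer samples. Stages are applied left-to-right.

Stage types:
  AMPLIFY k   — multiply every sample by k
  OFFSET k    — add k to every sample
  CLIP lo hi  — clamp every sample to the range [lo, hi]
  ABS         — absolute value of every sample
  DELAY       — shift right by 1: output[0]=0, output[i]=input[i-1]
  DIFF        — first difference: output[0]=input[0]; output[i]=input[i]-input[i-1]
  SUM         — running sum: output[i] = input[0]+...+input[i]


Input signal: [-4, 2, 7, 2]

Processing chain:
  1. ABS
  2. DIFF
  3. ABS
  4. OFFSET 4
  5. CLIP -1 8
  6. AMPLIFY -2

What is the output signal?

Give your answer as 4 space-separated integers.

Input: [-4, 2, 7, 2]
Stage 1 (ABS): |-4|=4, |2|=2, |7|=7, |2|=2 -> [4, 2, 7, 2]
Stage 2 (DIFF): s[0]=4, 2-4=-2, 7-2=5, 2-7=-5 -> [4, -2, 5, -5]
Stage 3 (ABS): |4|=4, |-2|=2, |5|=5, |-5|=5 -> [4, 2, 5, 5]
Stage 4 (OFFSET 4): 4+4=8, 2+4=6, 5+4=9, 5+4=9 -> [8, 6, 9, 9]
Stage 5 (CLIP -1 8): clip(8,-1,8)=8, clip(6,-1,8)=6, clip(9,-1,8)=8, clip(9,-1,8)=8 -> [8, 6, 8, 8]
Stage 6 (AMPLIFY -2): 8*-2=-16, 6*-2=-12, 8*-2=-16, 8*-2=-16 -> [-16, -12, -16, -16]

Answer: -16 -12 -16 -16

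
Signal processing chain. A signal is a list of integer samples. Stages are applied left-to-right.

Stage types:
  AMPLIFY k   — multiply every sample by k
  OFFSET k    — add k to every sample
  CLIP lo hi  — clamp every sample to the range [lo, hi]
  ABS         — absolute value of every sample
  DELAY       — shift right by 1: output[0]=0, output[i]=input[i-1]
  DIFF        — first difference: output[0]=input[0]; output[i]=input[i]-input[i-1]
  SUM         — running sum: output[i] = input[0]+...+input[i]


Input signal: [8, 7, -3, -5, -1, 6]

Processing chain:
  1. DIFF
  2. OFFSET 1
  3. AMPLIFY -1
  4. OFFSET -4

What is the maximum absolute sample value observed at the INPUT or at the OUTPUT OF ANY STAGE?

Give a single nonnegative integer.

Input: [8, 7, -3, -5, -1, 6] (max |s|=8)
Stage 1 (DIFF): s[0]=8, 7-8=-1, -3-7=-10, -5--3=-2, -1--5=4, 6--1=7 -> [8, -1, -10, -2, 4, 7] (max |s|=10)
Stage 2 (OFFSET 1): 8+1=9, -1+1=0, -10+1=-9, -2+1=-1, 4+1=5, 7+1=8 -> [9, 0, -9, -1, 5, 8] (max |s|=9)
Stage 3 (AMPLIFY -1): 9*-1=-9, 0*-1=0, -9*-1=9, -1*-1=1, 5*-1=-5, 8*-1=-8 -> [-9, 0, 9, 1, -5, -8] (max |s|=9)
Stage 4 (OFFSET -4): -9+-4=-13, 0+-4=-4, 9+-4=5, 1+-4=-3, -5+-4=-9, -8+-4=-12 -> [-13, -4, 5, -3, -9, -12] (max |s|=13)
Overall max amplitude: 13

Answer: 13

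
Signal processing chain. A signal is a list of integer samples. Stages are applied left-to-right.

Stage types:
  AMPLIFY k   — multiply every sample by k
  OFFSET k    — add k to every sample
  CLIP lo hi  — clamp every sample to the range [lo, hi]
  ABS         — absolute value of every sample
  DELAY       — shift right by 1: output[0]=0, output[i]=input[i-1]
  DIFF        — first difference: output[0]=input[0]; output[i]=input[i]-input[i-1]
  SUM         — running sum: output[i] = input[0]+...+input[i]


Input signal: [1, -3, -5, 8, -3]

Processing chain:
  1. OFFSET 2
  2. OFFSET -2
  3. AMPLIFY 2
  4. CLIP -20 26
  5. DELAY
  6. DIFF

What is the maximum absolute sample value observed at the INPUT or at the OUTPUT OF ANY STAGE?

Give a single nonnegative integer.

Input: [1, -3, -5, 8, -3] (max |s|=8)
Stage 1 (OFFSET 2): 1+2=3, -3+2=-1, -5+2=-3, 8+2=10, -3+2=-1 -> [3, -1, -3, 10, -1] (max |s|=10)
Stage 2 (OFFSET -2): 3+-2=1, -1+-2=-3, -3+-2=-5, 10+-2=8, -1+-2=-3 -> [1, -3, -5, 8, -3] (max |s|=8)
Stage 3 (AMPLIFY 2): 1*2=2, -3*2=-6, -5*2=-10, 8*2=16, -3*2=-6 -> [2, -6, -10, 16, -6] (max |s|=16)
Stage 4 (CLIP -20 26): clip(2,-20,26)=2, clip(-6,-20,26)=-6, clip(-10,-20,26)=-10, clip(16,-20,26)=16, clip(-6,-20,26)=-6 -> [2, -6, -10, 16, -6] (max |s|=16)
Stage 5 (DELAY): [0, 2, -6, -10, 16] = [0, 2, -6, -10, 16] -> [0, 2, -6, -10, 16] (max |s|=16)
Stage 6 (DIFF): s[0]=0, 2-0=2, -6-2=-8, -10--6=-4, 16--10=26 -> [0, 2, -8, -4, 26] (max |s|=26)
Overall max amplitude: 26

Answer: 26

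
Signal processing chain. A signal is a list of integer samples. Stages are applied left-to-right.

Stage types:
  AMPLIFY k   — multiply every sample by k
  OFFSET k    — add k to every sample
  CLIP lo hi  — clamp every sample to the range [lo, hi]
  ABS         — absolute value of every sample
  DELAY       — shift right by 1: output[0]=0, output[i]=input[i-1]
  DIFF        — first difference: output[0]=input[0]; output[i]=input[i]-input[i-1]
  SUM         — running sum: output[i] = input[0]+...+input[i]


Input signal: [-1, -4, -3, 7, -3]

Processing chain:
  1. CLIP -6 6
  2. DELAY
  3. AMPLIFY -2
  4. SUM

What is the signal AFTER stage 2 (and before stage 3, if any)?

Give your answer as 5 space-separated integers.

Answer: 0 -1 -4 -3 6

Derivation:
Input: [-1, -4, -3, 7, -3]
Stage 1 (CLIP -6 6): clip(-1,-6,6)=-1, clip(-4,-6,6)=-4, clip(-3,-6,6)=-3, clip(7,-6,6)=6, clip(-3,-6,6)=-3 -> [-1, -4, -3, 6, -3]
Stage 2 (DELAY): [0, -1, -4, -3, 6] = [0, -1, -4, -3, 6] -> [0, -1, -4, -3, 6]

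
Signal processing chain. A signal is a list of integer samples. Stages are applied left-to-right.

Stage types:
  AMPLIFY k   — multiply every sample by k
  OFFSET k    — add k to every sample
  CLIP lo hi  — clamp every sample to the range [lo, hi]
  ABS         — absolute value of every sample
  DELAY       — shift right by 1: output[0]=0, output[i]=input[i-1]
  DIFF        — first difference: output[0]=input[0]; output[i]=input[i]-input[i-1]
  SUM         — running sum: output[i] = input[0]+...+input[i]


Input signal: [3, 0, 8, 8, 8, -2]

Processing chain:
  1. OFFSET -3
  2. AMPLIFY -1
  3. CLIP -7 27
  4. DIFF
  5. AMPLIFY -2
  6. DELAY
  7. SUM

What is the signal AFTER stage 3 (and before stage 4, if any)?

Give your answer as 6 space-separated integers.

Answer: 0 3 -5 -5 -5 5

Derivation:
Input: [3, 0, 8, 8, 8, -2]
Stage 1 (OFFSET -3): 3+-3=0, 0+-3=-3, 8+-3=5, 8+-3=5, 8+-3=5, -2+-3=-5 -> [0, -3, 5, 5, 5, -5]
Stage 2 (AMPLIFY -1): 0*-1=0, -3*-1=3, 5*-1=-5, 5*-1=-5, 5*-1=-5, -5*-1=5 -> [0, 3, -5, -5, -5, 5]
Stage 3 (CLIP -7 27): clip(0,-7,27)=0, clip(3,-7,27)=3, clip(-5,-7,27)=-5, clip(-5,-7,27)=-5, clip(-5,-7,27)=-5, clip(5,-7,27)=5 -> [0, 3, -5, -5, -5, 5]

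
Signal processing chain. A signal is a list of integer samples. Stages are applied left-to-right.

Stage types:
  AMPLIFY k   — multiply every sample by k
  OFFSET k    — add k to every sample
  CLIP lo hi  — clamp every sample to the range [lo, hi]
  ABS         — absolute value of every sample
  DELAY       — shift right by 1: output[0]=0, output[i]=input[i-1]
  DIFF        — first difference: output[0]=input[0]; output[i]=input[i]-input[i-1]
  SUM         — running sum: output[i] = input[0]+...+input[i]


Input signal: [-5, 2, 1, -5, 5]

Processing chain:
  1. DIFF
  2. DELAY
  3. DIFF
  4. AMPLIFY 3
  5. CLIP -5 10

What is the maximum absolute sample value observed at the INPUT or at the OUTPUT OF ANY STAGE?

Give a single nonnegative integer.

Input: [-5, 2, 1, -5, 5] (max |s|=5)
Stage 1 (DIFF): s[0]=-5, 2--5=7, 1-2=-1, -5-1=-6, 5--5=10 -> [-5, 7, -1, -6, 10] (max |s|=10)
Stage 2 (DELAY): [0, -5, 7, -1, -6] = [0, -5, 7, -1, -6] -> [0, -5, 7, -1, -6] (max |s|=7)
Stage 3 (DIFF): s[0]=0, -5-0=-5, 7--5=12, -1-7=-8, -6--1=-5 -> [0, -5, 12, -8, -5] (max |s|=12)
Stage 4 (AMPLIFY 3): 0*3=0, -5*3=-15, 12*3=36, -8*3=-24, -5*3=-15 -> [0, -15, 36, -24, -15] (max |s|=36)
Stage 5 (CLIP -5 10): clip(0,-5,10)=0, clip(-15,-5,10)=-5, clip(36,-5,10)=10, clip(-24,-5,10)=-5, clip(-15,-5,10)=-5 -> [0, -5, 10, -5, -5] (max |s|=10)
Overall max amplitude: 36

Answer: 36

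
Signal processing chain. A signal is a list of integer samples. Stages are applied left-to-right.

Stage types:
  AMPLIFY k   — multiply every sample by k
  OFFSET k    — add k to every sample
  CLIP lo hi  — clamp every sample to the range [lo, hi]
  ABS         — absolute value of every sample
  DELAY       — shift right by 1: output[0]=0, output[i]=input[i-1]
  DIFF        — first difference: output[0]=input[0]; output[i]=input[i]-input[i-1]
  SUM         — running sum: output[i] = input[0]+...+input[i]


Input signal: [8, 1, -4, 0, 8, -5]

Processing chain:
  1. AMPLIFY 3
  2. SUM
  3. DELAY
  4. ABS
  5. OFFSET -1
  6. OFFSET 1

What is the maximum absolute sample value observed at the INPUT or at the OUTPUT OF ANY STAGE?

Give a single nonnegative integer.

Input: [8, 1, -4, 0, 8, -5] (max |s|=8)
Stage 1 (AMPLIFY 3): 8*3=24, 1*3=3, -4*3=-12, 0*3=0, 8*3=24, -5*3=-15 -> [24, 3, -12, 0, 24, -15] (max |s|=24)
Stage 2 (SUM): sum[0..0]=24, sum[0..1]=27, sum[0..2]=15, sum[0..3]=15, sum[0..4]=39, sum[0..5]=24 -> [24, 27, 15, 15, 39, 24] (max |s|=39)
Stage 3 (DELAY): [0, 24, 27, 15, 15, 39] = [0, 24, 27, 15, 15, 39] -> [0, 24, 27, 15, 15, 39] (max |s|=39)
Stage 4 (ABS): |0|=0, |24|=24, |27|=27, |15|=15, |15|=15, |39|=39 -> [0, 24, 27, 15, 15, 39] (max |s|=39)
Stage 5 (OFFSET -1): 0+-1=-1, 24+-1=23, 27+-1=26, 15+-1=14, 15+-1=14, 39+-1=38 -> [-1, 23, 26, 14, 14, 38] (max |s|=38)
Stage 6 (OFFSET 1): -1+1=0, 23+1=24, 26+1=27, 14+1=15, 14+1=15, 38+1=39 -> [0, 24, 27, 15, 15, 39] (max |s|=39)
Overall max amplitude: 39

Answer: 39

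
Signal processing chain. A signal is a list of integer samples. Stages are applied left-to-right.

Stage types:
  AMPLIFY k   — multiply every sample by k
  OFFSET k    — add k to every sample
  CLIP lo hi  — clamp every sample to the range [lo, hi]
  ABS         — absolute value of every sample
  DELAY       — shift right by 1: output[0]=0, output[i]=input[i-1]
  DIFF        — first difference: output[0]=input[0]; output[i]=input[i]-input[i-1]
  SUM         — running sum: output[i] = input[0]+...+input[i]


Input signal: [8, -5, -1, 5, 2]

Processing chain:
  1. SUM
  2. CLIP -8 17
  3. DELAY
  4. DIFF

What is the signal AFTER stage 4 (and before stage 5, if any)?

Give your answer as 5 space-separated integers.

Input: [8, -5, -1, 5, 2]
Stage 1 (SUM): sum[0..0]=8, sum[0..1]=3, sum[0..2]=2, sum[0..3]=7, sum[0..4]=9 -> [8, 3, 2, 7, 9]
Stage 2 (CLIP -8 17): clip(8,-8,17)=8, clip(3,-8,17)=3, clip(2,-8,17)=2, clip(7,-8,17)=7, clip(9,-8,17)=9 -> [8, 3, 2, 7, 9]
Stage 3 (DELAY): [0, 8, 3, 2, 7] = [0, 8, 3, 2, 7] -> [0, 8, 3, 2, 7]
Stage 4 (DIFF): s[0]=0, 8-0=8, 3-8=-5, 2-3=-1, 7-2=5 -> [0, 8, -5, -1, 5]

Answer: 0 8 -5 -1 5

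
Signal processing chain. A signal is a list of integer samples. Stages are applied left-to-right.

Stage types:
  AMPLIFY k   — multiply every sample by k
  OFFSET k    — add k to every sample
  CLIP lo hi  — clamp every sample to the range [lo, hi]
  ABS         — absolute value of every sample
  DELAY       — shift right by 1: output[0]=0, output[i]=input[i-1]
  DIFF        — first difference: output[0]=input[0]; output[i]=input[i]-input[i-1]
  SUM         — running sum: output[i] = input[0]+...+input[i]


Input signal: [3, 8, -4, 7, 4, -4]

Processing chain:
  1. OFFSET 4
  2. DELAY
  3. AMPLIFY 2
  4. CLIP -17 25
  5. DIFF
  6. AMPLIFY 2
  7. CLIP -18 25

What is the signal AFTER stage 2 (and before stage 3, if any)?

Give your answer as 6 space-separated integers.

Answer: 0 7 12 0 11 8

Derivation:
Input: [3, 8, -4, 7, 4, -4]
Stage 1 (OFFSET 4): 3+4=7, 8+4=12, -4+4=0, 7+4=11, 4+4=8, -4+4=0 -> [7, 12, 0, 11, 8, 0]
Stage 2 (DELAY): [0, 7, 12, 0, 11, 8] = [0, 7, 12, 0, 11, 8] -> [0, 7, 12, 0, 11, 8]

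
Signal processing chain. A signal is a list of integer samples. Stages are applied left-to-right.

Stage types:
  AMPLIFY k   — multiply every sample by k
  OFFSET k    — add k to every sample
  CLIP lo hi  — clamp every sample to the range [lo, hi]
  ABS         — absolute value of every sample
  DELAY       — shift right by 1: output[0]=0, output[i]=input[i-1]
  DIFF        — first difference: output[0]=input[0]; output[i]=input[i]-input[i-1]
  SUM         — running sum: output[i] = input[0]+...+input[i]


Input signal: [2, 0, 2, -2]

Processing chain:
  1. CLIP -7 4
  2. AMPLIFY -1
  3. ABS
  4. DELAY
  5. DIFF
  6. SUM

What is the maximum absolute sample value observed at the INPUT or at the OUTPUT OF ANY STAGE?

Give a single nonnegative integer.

Answer: 2

Derivation:
Input: [2, 0, 2, -2] (max |s|=2)
Stage 1 (CLIP -7 4): clip(2,-7,4)=2, clip(0,-7,4)=0, clip(2,-7,4)=2, clip(-2,-7,4)=-2 -> [2, 0, 2, -2] (max |s|=2)
Stage 2 (AMPLIFY -1): 2*-1=-2, 0*-1=0, 2*-1=-2, -2*-1=2 -> [-2, 0, -2, 2] (max |s|=2)
Stage 3 (ABS): |-2|=2, |0|=0, |-2|=2, |2|=2 -> [2, 0, 2, 2] (max |s|=2)
Stage 4 (DELAY): [0, 2, 0, 2] = [0, 2, 0, 2] -> [0, 2, 0, 2] (max |s|=2)
Stage 5 (DIFF): s[0]=0, 2-0=2, 0-2=-2, 2-0=2 -> [0, 2, -2, 2] (max |s|=2)
Stage 6 (SUM): sum[0..0]=0, sum[0..1]=2, sum[0..2]=0, sum[0..3]=2 -> [0, 2, 0, 2] (max |s|=2)
Overall max amplitude: 2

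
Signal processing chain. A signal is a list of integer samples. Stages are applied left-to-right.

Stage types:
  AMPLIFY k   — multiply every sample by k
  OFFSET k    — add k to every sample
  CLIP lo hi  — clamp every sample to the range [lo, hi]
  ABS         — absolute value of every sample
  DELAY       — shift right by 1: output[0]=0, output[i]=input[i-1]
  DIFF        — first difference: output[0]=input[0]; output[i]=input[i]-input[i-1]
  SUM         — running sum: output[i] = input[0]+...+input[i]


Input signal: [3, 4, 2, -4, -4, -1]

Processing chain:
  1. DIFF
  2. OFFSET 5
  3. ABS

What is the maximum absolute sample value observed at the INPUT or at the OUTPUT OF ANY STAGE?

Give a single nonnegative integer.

Input: [3, 4, 2, -4, -4, -1] (max |s|=4)
Stage 1 (DIFF): s[0]=3, 4-3=1, 2-4=-2, -4-2=-6, -4--4=0, -1--4=3 -> [3, 1, -2, -6, 0, 3] (max |s|=6)
Stage 2 (OFFSET 5): 3+5=8, 1+5=6, -2+5=3, -6+5=-1, 0+5=5, 3+5=8 -> [8, 6, 3, -1, 5, 8] (max |s|=8)
Stage 3 (ABS): |8|=8, |6|=6, |3|=3, |-1|=1, |5|=5, |8|=8 -> [8, 6, 3, 1, 5, 8] (max |s|=8)
Overall max amplitude: 8

Answer: 8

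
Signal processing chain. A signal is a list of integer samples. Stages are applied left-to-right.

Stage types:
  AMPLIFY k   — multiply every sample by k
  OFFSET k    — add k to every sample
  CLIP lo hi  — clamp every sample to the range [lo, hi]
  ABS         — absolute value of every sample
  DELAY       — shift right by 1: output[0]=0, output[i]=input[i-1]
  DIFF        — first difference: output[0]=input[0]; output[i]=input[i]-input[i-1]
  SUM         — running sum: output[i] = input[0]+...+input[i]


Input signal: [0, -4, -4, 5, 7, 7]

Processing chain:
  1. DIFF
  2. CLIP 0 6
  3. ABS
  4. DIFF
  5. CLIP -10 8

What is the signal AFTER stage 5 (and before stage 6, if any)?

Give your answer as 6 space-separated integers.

Input: [0, -4, -4, 5, 7, 7]
Stage 1 (DIFF): s[0]=0, -4-0=-4, -4--4=0, 5--4=9, 7-5=2, 7-7=0 -> [0, -4, 0, 9, 2, 0]
Stage 2 (CLIP 0 6): clip(0,0,6)=0, clip(-4,0,6)=0, clip(0,0,6)=0, clip(9,0,6)=6, clip(2,0,6)=2, clip(0,0,6)=0 -> [0, 0, 0, 6, 2, 0]
Stage 3 (ABS): |0|=0, |0|=0, |0|=0, |6|=6, |2|=2, |0|=0 -> [0, 0, 0, 6, 2, 0]
Stage 4 (DIFF): s[0]=0, 0-0=0, 0-0=0, 6-0=6, 2-6=-4, 0-2=-2 -> [0, 0, 0, 6, -4, -2]
Stage 5 (CLIP -10 8): clip(0,-10,8)=0, clip(0,-10,8)=0, clip(0,-10,8)=0, clip(6,-10,8)=6, clip(-4,-10,8)=-4, clip(-2,-10,8)=-2 -> [0, 0, 0, 6, -4, -2]

Answer: 0 0 0 6 -4 -2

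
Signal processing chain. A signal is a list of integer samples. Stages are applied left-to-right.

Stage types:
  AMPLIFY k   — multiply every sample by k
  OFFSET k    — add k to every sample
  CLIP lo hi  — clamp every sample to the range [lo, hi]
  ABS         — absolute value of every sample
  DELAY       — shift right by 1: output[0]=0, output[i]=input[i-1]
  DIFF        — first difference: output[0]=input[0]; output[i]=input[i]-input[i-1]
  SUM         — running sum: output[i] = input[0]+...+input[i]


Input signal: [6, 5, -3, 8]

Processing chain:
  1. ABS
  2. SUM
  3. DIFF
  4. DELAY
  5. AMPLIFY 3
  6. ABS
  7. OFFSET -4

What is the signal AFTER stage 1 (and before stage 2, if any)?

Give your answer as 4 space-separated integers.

Input: [6, 5, -3, 8]
Stage 1 (ABS): |6|=6, |5|=5, |-3|=3, |8|=8 -> [6, 5, 3, 8]

Answer: 6 5 3 8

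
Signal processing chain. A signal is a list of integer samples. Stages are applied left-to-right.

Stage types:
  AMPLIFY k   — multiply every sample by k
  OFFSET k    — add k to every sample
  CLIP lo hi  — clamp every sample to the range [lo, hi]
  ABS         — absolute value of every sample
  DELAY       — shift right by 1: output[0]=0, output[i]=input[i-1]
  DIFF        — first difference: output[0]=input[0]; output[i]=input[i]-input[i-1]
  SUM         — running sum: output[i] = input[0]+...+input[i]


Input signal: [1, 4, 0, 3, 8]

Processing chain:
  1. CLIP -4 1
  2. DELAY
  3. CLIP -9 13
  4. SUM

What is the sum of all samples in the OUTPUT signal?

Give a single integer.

Answer: 8

Derivation:
Input: [1, 4, 0, 3, 8]
Stage 1 (CLIP -4 1): clip(1,-4,1)=1, clip(4,-4,1)=1, clip(0,-4,1)=0, clip(3,-4,1)=1, clip(8,-4,1)=1 -> [1, 1, 0, 1, 1]
Stage 2 (DELAY): [0, 1, 1, 0, 1] = [0, 1, 1, 0, 1] -> [0, 1, 1, 0, 1]
Stage 3 (CLIP -9 13): clip(0,-9,13)=0, clip(1,-9,13)=1, clip(1,-9,13)=1, clip(0,-9,13)=0, clip(1,-9,13)=1 -> [0, 1, 1, 0, 1]
Stage 4 (SUM): sum[0..0]=0, sum[0..1]=1, sum[0..2]=2, sum[0..3]=2, sum[0..4]=3 -> [0, 1, 2, 2, 3]
Output sum: 8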